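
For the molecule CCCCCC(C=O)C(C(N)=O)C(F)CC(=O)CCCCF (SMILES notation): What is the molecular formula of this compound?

C16H27F2NO3

Walk through each heavy atom and fill implicit hydrogens from standard valence (C 4, N 3, O 2, S 2, halogen 1):
  atom 1: C, bond orders sum to 1 (valence 4) → 3 H
  atom 2: C, bond orders sum to 2 (valence 4) → 2 H
  atom 3: C, bond orders sum to 2 (valence 4) → 2 H
  atom 4: C, bond orders sum to 2 (valence 4) → 2 H
  atom 5: C, bond orders sum to 2 (valence 4) → 2 H
  atom 6: C, bond orders sum to 3 (valence 4) → 1 H
  atom 7: C, bond orders sum to 3 (valence 4) → 1 H
  atom 8: O, bond orders sum to 2 (valence 2) → 0 H
  atom 9: C, bond orders sum to 3 (valence 4) → 1 H
  atom 10: C, bond orders sum to 4 (valence 4) → 0 H
  atom 11: N, bond orders sum to 1 (valence 3) → 2 H
  atom 12: O, bond orders sum to 2 (valence 2) → 0 H
  atom 13: C, bond orders sum to 3 (valence 4) → 1 H
  atom 14: F (halogen, monovalent) → 0 H
  atom 15: C, bond orders sum to 2 (valence 4) → 2 H
  atom 16: C, bond orders sum to 4 (valence 4) → 0 H
  atom 17: O, bond orders sum to 2 (valence 2) → 0 H
  atom 18: C, bond orders sum to 2 (valence 4) → 2 H
  atom 19: C, bond orders sum to 2 (valence 4) → 2 H
  atom 20: C, bond orders sum to 2 (valence 4) → 2 H
  atom 21: C, bond orders sum to 2 (valence 4) → 2 H
  atom 22: F (halogen, monovalent) → 0 H
Totals → C:16, H:27, F:2, N:1, O:3.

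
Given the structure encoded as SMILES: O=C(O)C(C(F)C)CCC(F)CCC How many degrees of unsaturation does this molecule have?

Degree of unsaturation = (number of rings) + (number of π bonds).
Ring closures in the SMILES: 0.
π bonds: 1 double bond (each 1 DoU) → 1 DoU from unsaturation.
Total DoU = 0 + 1 = 1.

1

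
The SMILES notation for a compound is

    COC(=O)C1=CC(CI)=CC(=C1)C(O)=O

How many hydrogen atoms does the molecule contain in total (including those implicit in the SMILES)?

Walk through each heavy atom and fill implicit hydrogens from standard valence (C 4, N 3, O 2, S 2, halogen 1):
  atom 1: C, bond orders sum to 1 (valence 4) → 3 H
  atom 2: O, bond orders sum to 2 (valence 2) → 0 H
  atom 3: C, bond orders sum to 4 (valence 4) → 0 H
  atom 4: O, bond orders sum to 2 (valence 2) → 0 H
  atom 5: C, bond orders sum to 4 (valence 4) → 0 H
  atom 6: C, bond orders sum to 3 (valence 4) → 1 H
  atom 7: C, bond orders sum to 4 (valence 4) → 0 H
  atom 8: C, bond orders sum to 2 (valence 4) → 2 H
  atom 9: I (halogen, monovalent) → 0 H
  atom 10: C, bond orders sum to 3 (valence 4) → 1 H
  atom 11: C, bond orders sum to 4 (valence 4) → 0 H
  atom 12: C, bond orders sum to 3 (valence 4) → 1 H
  atom 13: C, bond orders sum to 4 (valence 4) → 0 H
  atom 14: O, bond orders sum to 1 (valence 2) → 1 H
  atom 15: O, bond orders sum to 2 (valence 2) → 0 H
Total hydrogens: 9.

9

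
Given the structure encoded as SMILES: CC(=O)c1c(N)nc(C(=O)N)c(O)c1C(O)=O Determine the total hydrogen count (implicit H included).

Walk through each heavy atom and fill implicit hydrogens from standard valence (C 4, N 3, O 2, S 2, halogen 1); for lowercase aromatic atoms, an aromatic c carries 1 H when it has two neighbours and 0 H with three, and aromatic n carries 0 H:
  atom 1: C, bond orders sum to 1 (valence 4) → 3 H
  atom 2: C, bond orders sum to 4 (valence 4) → 0 H
  atom 3: O, bond orders sum to 2 (valence 2) → 0 H
  atom 4: aromatic c, 3 neighbours → 0 H
  atom 5: aromatic c, 3 neighbours → 0 H
  atom 6: N, bond orders sum to 1 (valence 3) → 2 H
  atom 7: aromatic n, 2 neighbours → 0 H
  atom 8: aromatic c, 3 neighbours → 0 H
  atom 9: C, bond orders sum to 4 (valence 4) → 0 H
  atom 10: O, bond orders sum to 2 (valence 2) → 0 H
  atom 11: N, bond orders sum to 1 (valence 3) → 2 H
  atom 12: aromatic c, 3 neighbours → 0 H
  atom 13: O, bond orders sum to 1 (valence 2) → 1 H
  atom 14: aromatic c, 3 neighbours → 0 H
  atom 15: C, bond orders sum to 4 (valence 4) → 0 H
  atom 16: O, bond orders sum to 1 (valence 2) → 1 H
  atom 17: O, bond orders sum to 2 (valence 2) → 0 H
Total hydrogens: 9.

9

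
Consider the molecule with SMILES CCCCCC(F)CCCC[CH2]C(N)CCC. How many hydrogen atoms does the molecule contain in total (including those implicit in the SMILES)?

Walk through each heavy atom and fill implicit hydrogens from standard valence (C 4, N 3, O 2, S 2, halogen 1):
  atom 1: C, bond orders sum to 1 (valence 4) → 3 H
  atom 2: C, bond orders sum to 2 (valence 4) → 2 H
  atom 3: C, bond orders sum to 2 (valence 4) → 2 H
  atom 4: C, bond orders sum to 2 (valence 4) → 2 H
  atom 5: C, bond orders sum to 2 (valence 4) → 2 H
  atom 6: C, bond orders sum to 3 (valence 4) → 1 H
  atom 7: F (halogen, monovalent) → 0 H
  atom 8: C, bond orders sum to 2 (valence 4) → 2 H
  atom 9: C, bond orders sum to 2 (valence 4) → 2 H
  atom 10: C, bond orders sum to 2 (valence 4) → 2 H
  atom 11: C, bond orders sum to 2 (valence 4) → 2 H
  atom 12: C with explicit H count 2
  atom 13: C, bond orders sum to 3 (valence 4) → 1 H
  atom 14: N, bond orders sum to 1 (valence 3) → 2 H
  atom 15: C, bond orders sum to 2 (valence 4) → 2 H
  atom 16: C, bond orders sum to 2 (valence 4) → 2 H
  atom 17: C, bond orders sum to 1 (valence 4) → 3 H
Total hydrogens: 32.

32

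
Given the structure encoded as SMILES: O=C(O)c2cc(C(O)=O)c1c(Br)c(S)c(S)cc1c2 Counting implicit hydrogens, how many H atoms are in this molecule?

7

Walk through each heavy atom and fill implicit hydrogens from standard valence (C 4, N 3, O 2, S 2, halogen 1); for lowercase aromatic atoms, an aromatic c carries 1 H when it has two neighbours and 0 H with three, and aromatic n carries 0 H:
  atom 1: O, bond orders sum to 2 (valence 2) → 0 H
  atom 2: C, bond orders sum to 4 (valence 4) → 0 H
  atom 3: O, bond orders sum to 1 (valence 2) → 1 H
  atom 4: aromatic c, 3 neighbours → 0 H
  atom 5: aromatic c, 2 neighbours → 1 H
  atom 6: aromatic c, 3 neighbours → 0 H
  atom 7: C, bond orders sum to 4 (valence 4) → 0 H
  atom 8: O, bond orders sum to 1 (valence 2) → 1 H
  atom 9: O, bond orders sum to 2 (valence 2) → 0 H
  atom 10: aromatic c, 3 neighbours → 0 H
  atom 11: aromatic c, 3 neighbours → 0 H
  atom 12: Br (halogen, monovalent) → 0 H
  atom 13: aromatic c, 3 neighbours → 0 H
  atom 14: S, bond orders sum to 1 (valence 2) → 1 H
  atom 15: aromatic c, 3 neighbours → 0 H
  atom 16: S, bond orders sum to 1 (valence 2) → 1 H
  atom 17: aromatic c, 2 neighbours → 1 H
  atom 18: aromatic c, 3 neighbours → 0 H
  atom 19: aromatic c, 2 neighbours → 1 H
Total hydrogens: 7.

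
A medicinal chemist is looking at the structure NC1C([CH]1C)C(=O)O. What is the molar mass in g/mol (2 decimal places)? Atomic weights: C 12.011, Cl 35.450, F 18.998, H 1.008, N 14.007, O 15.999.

115.13 g/mol

First, the molecular formula is C5H9NO2 (counting implicit H from valence).
  C: 5 × 12.011 = 60.055
  H: 9 × 1.008 = 9.072
  N: 1 × 14.007 = 14.007
  O: 2 × 15.999 = 31.998
Sum: 5×12.011 + 9×1.008 + 1×14.007 + 2×15.999 = 115.132 → 115.13 g/mol.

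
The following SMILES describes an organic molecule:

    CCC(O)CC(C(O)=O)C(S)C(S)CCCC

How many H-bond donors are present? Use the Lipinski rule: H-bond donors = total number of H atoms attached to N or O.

2

Donors: find every N or O and count the H atoms it carries.
  atom 4 (O): bond orders sum to 1 → 1 H
  atom 8 (O): bond orders sum to 1 → 1 H
  atom 9 (O): bond orders sum to 2 → 0 H
Lipinski HBD = 2.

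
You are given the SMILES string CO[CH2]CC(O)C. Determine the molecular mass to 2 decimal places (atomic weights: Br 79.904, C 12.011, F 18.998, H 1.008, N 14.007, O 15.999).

104.15 g/mol

First, the molecular formula is C5H12O2 (counting implicit H from valence).
  C: 5 × 12.011 = 60.055
  H: 12 × 1.008 = 12.096
  O: 2 × 15.999 = 31.998
Sum: 5×12.011 + 12×1.008 + 2×15.999 = 104.149 → 104.15 g/mol.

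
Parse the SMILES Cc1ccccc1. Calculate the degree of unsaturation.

4

Molecular formula: C7H8.
DoU = (2C + 2 + N − H − X) / 2, where X is the halogen count and O/S are ignored.
    = (2·7 + 2 + 0 − 8 − 0) / 2 = 8 / 2 = 4.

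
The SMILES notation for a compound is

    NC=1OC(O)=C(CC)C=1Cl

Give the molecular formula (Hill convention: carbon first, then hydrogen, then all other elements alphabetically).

Walk through each heavy atom and fill implicit hydrogens from standard valence (C 4, N 3, O 2, S 2, halogen 1):
  atom 1: N, bond orders sum to 1 (valence 3) → 2 H
  atom 2: C, bond orders sum to 4 (valence 4) → 0 H
  atom 3: O, bond orders sum to 2 (valence 2) → 0 H
  atom 4: C, bond orders sum to 4 (valence 4) → 0 H
  atom 5: O, bond orders sum to 1 (valence 2) → 1 H
  atom 6: C, bond orders sum to 4 (valence 4) → 0 H
  atom 7: C, bond orders sum to 2 (valence 4) → 2 H
  atom 8: C, bond orders sum to 1 (valence 4) → 3 H
  atom 9: C, bond orders sum to 4 (valence 4) → 0 H
  atom 10: Cl (halogen, monovalent) → 0 H
Totals → C:6, H:8, Cl:1, N:1, O:2.

C6H8ClNO2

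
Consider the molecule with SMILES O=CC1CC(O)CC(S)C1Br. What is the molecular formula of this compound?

Walk through each heavy atom and fill implicit hydrogens from standard valence (C 4, N 3, O 2, S 2, halogen 1):
  atom 1: O, bond orders sum to 2 (valence 2) → 0 H
  atom 2: C, bond orders sum to 3 (valence 4) → 1 H
  atom 3: C, bond orders sum to 3 (valence 4) → 1 H
  atom 4: C, bond orders sum to 2 (valence 4) → 2 H
  atom 5: C, bond orders sum to 3 (valence 4) → 1 H
  atom 6: O, bond orders sum to 1 (valence 2) → 1 H
  atom 7: C, bond orders sum to 2 (valence 4) → 2 H
  atom 8: C, bond orders sum to 3 (valence 4) → 1 H
  atom 9: S, bond orders sum to 1 (valence 2) → 1 H
  atom 10: C, bond orders sum to 3 (valence 4) → 1 H
  atom 11: Br (halogen, monovalent) → 0 H
Totals → C:7, H:11, Br:1, O:2, S:1.

C7H11BrO2S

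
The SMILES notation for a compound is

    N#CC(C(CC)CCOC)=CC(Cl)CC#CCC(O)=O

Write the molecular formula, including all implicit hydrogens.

C15H20ClNO3

Walk through each heavy atom and fill implicit hydrogens from standard valence (C 4, N 3, O 2, S 2, halogen 1):
  atom 1: N, bond orders sum to 3 (valence 3) → 0 H
  atom 2: C, bond orders sum to 4 (valence 4) → 0 H
  atom 3: C, bond orders sum to 4 (valence 4) → 0 H
  atom 4: C, bond orders sum to 3 (valence 4) → 1 H
  atom 5: C, bond orders sum to 2 (valence 4) → 2 H
  atom 6: C, bond orders sum to 1 (valence 4) → 3 H
  atom 7: C, bond orders sum to 2 (valence 4) → 2 H
  atom 8: C, bond orders sum to 2 (valence 4) → 2 H
  atom 9: O, bond orders sum to 2 (valence 2) → 0 H
  atom 10: C, bond orders sum to 1 (valence 4) → 3 H
  atom 11: C, bond orders sum to 3 (valence 4) → 1 H
  atom 12: C, bond orders sum to 3 (valence 4) → 1 H
  atom 13: Cl (halogen, monovalent) → 0 H
  atom 14: C, bond orders sum to 2 (valence 4) → 2 H
  atom 15: C, bond orders sum to 4 (valence 4) → 0 H
  atom 16: C, bond orders sum to 4 (valence 4) → 0 H
  atom 17: C, bond orders sum to 2 (valence 4) → 2 H
  atom 18: C, bond orders sum to 4 (valence 4) → 0 H
  atom 19: O, bond orders sum to 1 (valence 2) → 1 H
  atom 20: O, bond orders sum to 2 (valence 2) → 0 H
Totals → C:15, H:20, Cl:1, N:1, O:3.
In Hill order: C15H20ClNO3.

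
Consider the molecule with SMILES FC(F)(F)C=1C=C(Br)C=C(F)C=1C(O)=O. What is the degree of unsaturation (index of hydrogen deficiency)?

Degree of unsaturation = (number of rings) + (number of π bonds).
Ring closures in the SMILES: 1.
π bonds: 4 double bonds (each 1 DoU) → 4 DoU from unsaturation.
Total DoU = 1 + 4 = 5.

5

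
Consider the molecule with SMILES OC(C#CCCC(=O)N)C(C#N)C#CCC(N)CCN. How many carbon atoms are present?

Count every carbon token in the SMILES (each C, including those in ring-closure positions and inside branches).
Carbon count: 14.

14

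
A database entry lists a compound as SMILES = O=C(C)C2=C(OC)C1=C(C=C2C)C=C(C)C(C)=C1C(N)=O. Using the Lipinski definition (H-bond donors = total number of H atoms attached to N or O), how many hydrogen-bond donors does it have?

Donors: find every N or O and count the H atoms it carries.
  atom 1 (O): bond orders sum to 2 → 0 H
  atom 6 (O): bond orders sum to 2 → 0 H
  atom 20 (N): bond orders sum to 1 → 2 H
  atom 21 (O): bond orders sum to 2 → 0 H
Lipinski HBD = 2.

2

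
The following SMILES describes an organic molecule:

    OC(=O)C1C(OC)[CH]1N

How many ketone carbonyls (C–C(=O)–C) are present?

Scan the SMILES for the ketone motif — none present.
Groups that are present: 1 carboxylic acid, 1 ether, 1 primary amine.

0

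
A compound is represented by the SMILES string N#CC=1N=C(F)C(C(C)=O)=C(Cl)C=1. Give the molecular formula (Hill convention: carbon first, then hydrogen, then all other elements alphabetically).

C8H4ClFN2O

Walk through each heavy atom and fill implicit hydrogens from standard valence (C 4, N 3, O 2, S 2, halogen 1):
  atom 1: N, bond orders sum to 3 (valence 3) → 0 H
  atom 2: C, bond orders sum to 4 (valence 4) → 0 H
  atom 3: C, bond orders sum to 4 (valence 4) → 0 H
  atom 4: N, bond orders sum to 3 (valence 3) → 0 H
  atom 5: C, bond orders sum to 4 (valence 4) → 0 H
  atom 6: F (halogen, monovalent) → 0 H
  atom 7: C, bond orders sum to 4 (valence 4) → 0 H
  atom 8: C, bond orders sum to 4 (valence 4) → 0 H
  atom 9: C, bond orders sum to 1 (valence 4) → 3 H
  atom 10: O, bond orders sum to 2 (valence 2) → 0 H
  atom 11: C, bond orders sum to 4 (valence 4) → 0 H
  atom 12: Cl (halogen, monovalent) → 0 H
  atom 13: C, bond orders sum to 3 (valence 4) → 1 H
Totals → C:8, H:4, Cl:1, F:1, N:2, O:1.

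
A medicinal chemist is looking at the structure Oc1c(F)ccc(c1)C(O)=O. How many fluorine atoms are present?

1

Scan the SMILES for F atoms (remember two-letter symbols like Cl and Br are single atoms).
Fluorine count: 1.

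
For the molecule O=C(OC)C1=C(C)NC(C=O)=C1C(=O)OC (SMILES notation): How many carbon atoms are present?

10

Count every carbon token in the SMILES (each C, including those in ring-closure positions and inside branches).
Carbon count: 10.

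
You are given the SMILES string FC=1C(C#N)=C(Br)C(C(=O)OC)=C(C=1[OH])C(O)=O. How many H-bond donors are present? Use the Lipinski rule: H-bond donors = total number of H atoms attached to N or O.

2

Donors: find every N or O and count the H atoms it carries.
  atom 5 (N): bond orders sum to 3 → 0 H
  atom 10 (O): bond orders sum to 2 → 0 H
  atom 11 (O): bond orders sum to 2 → 0 H
  atom 15 (O): bond orders sum to 1 → 1 H
  atom 17 (O): bond orders sum to 1 → 1 H
  atom 18 (O): bond orders sum to 2 → 0 H
Lipinski HBD = 2.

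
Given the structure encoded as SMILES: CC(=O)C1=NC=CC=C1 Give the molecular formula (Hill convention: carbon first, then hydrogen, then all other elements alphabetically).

C7H7NO

Walk through each heavy atom and fill implicit hydrogens from standard valence (C 4, N 3, O 2, S 2, halogen 1):
  atom 1: C, bond orders sum to 1 (valence 4) → 3 H
  atom 2: C, bond orders sum to 4 (valence 4) → 0 H
  atom 3: O, bond orders sum to 2 (valence 2) → 0 H
  atom 4: C, bond orders sum to 4 (valence 4) → 0 H
  atom 5: N, bond orders sum to 3 (valence 3) → 0 H
  atom 6: C, bond orders sum to 3 (valence 4) → 1 H
  atom 7: C, bond orders sum to 3 (valence 4) → 1 H
  atom 8: C, bond orders sum to 3 (valence 4) → 1 H
  atom 9: C, bond orders sum to 3 (valence 4) → 1 H
Totals → C:7, H:7, N:1, O:1.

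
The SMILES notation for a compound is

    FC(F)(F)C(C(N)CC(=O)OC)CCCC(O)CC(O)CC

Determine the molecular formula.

Walk through each heavy atom and fill implicit hydrogens from standard valence (C 4, N 3, O 2, S 2, halogen 1):
  atom 1: F (halogen, monovalent) → 0 H
  atom 2: C, bond orders sum to 4 (valence 4) → 0 H
  atom 3: F (halogen, monovalent) → 0 H
  atom 4: F (halogen, monovalent) → 0 H
  atom 5: C, bond orders sum to 3 (valence 4) → 1 H
  atom 6: C, bond orders sum to 3 (valence 4) → 1 H
  atom 7: N, bond orders sum to 1 (valence 3) → 2 H
  atom 8: C, bond orders sum to 2 (valence 4) → 2 H
  atom 9: C, bond orders sum to 4 (valence 4) → 0 H
  atom 10: O, bond orders sum to 2 (valence 2) → 0 H
  atom 11: O, bond orders sum to 2 (valence 2) → 0 H
  atom 12: C, bond orders sum to 1 (valence 4) → 3 H
  atom 13: C, bond orders sum to 2 (valence 4) → 2 H
  atom 14: C, bond orders sum to 2 (valence 4) → 2 H
  atom 15: C, bond orders sum to 2 (valence 4) → 2 H
  atom 16: C, bond orders sum to 3 (valence 4) → 1 H
  atom 17: O, bond orders sum to 1 (valence 2) → 1 H
  atom 18: C, bond orders sum to 2 (valence 4) → 2 H
  atom 19: C, bond orders sum to 3 (valence 4) → 1 H
  atom 20: O, bond orders sum to 1 (valence 2) → 1 H
  atom 21: C, bond orders sum to 2 (valence 4) → 2 H
  atom 22: C, bond orders sum to 1 (valence 4) → 3 H
Totals → C:14, H:26, F:3, N:1, O:4.

C14H26F3NO4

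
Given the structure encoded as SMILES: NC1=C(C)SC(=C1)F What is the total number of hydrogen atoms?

6

Walk through each heavy atom and fill implicit hydrogens from standard valence (C 4, N 3, O 2, S 2, halogen 1):
  atom 1: N, bond orders sum to 1 (valence 3) → 2 H
  atom 2: C, bond orders sum to 4 (valence 4) → 0 H
  atom 3: C, bond orders sum to 4 (valence 4) → 0 H
  atom 4: C, bond orders sum to 1 (valence 4) → 3 H
  atom 5: S, bond orders sum to 2 (valence 2) → 0 H
  atom 6: C, bond orders sum to 4 (valence 4) → 0 H
  atom 7: C, bond orders sum to 3 (valence 4) → 1 H
  atom 8: F (halogen, monovalent) → 0 H
Total hydrogens: 6.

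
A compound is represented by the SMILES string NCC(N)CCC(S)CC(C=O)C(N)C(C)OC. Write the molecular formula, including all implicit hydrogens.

C12H27N3O2S

Walk through each heavy atom and fill implicit hydrogens from standard valence (C 4, N 3, O 2, S 2, halogen 1):
  atom 1: N, bond orders sum to 1 (valence 3) → 2 H
  atom 2: C, bond orders sum to 2 (valence 4) → 2 H
  atom 3: C, bond orders sum to 3 (valence 4) → 1 H
  atom 4: N, bond orders sum to 1 (valence 3) → 2 H
  atom 5: C, bond orders sum to 2 (valence 4) → 2 H
  atom 6: C, bond orders sum to 2 (valence 4) → 2 H
  atom 7: C, bond orders sum to 3 (valence 4) → 1 H
  atom 8: S, bond orders sum to 1 (valence 2) → 1 H
  atom 9: C, bond orders sum to 2 (valence 4) → 2 H
  atom 10: C, bond orders sum to 3 (valence 4) → 1 H
  atom 11: C, bond orders sum to 3 (valence 4) → 1 H
  atom 12: O, bond orders sum to 2 (valence 2) → 0 H
  atom 13: C, bond orders sum to 3 (valence 4) → 1 H
  atom 14: N, bond orders sum to 1 (valence 3) → 2 H
  atom 15: C, bond orders sum to 3 (valence 4) → 1 H
  atom 16: C, bond orders sum to 1 (valence 4) → 3 H
  atom 17: O, bond orders sum to 2 (valence 2) → 0 H
  atom 18: C, bond orders sum to 1 (valence 4) → 3 H
Totals → C:12, H:27, N:3, O:2, S:1.
In Hill order: C12H27N3O2S.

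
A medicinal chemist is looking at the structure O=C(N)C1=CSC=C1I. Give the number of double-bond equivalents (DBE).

Molecular formula: C5H4INOS.
DoU = (2C + 2 + N − H − X) / 2, where X is the halogen count and O/S are ignored.
    = (2·5 + 2 + 1 − 4 − 1) / 2 = 8 / 2 = 4.

4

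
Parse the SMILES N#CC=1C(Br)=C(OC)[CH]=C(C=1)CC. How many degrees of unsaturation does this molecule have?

6

Molecular formula: C10H10BrNO.
DoU = (2C + 2 + N − H − X) / 2, where X is the halogen count and O/S are ignored.
    = (2·10 + 2 + 1 − 10 − 1) / 2 = 12 / 2 = 6.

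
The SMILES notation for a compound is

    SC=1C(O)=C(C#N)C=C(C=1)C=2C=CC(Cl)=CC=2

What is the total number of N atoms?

Scan the SMILES for N atoms (remember two-letter symbols like Cl and Br are single atoms).
Nitrogen count: 1.

1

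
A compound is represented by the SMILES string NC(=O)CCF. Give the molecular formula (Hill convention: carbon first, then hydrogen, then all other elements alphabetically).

Walk through each heavy atom and fill implicit hydrogens from standard valence (C 4, N 3, O 2, S 2, halogen 1):
  atom 1: N, bond orders sum to 1 (valence 3) → 2 H
  atom 2: C, bond orders sum to 4 (valence 4) → 0 H
  atom 3: O, bond orders sum to 2 (valence 2) → 0 H
  atom 4: C, bond orders sum to 2 (valence 4) → 2 H
  atom 5: C, bond orders sum to 2 (valence 4) → 2 H
  atom 6: F (halogen, monovalent) → 0 H
Totals → C:3, H:6, F:1, N:1, O:1.
In Hill order: C3H6FNO.

C3H6FNO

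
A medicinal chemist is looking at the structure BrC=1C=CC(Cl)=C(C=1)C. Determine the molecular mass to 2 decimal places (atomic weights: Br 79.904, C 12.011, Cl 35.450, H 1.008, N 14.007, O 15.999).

First, the molecular formula is C7H6BrCl (counting implicit H from valence).
  Br: 1 × 79.904 = 79.904
  C: 7 × 12.011 = 84.077
  Cl: 1 × 35.450 = 35.450
  H: 6 × 1.008 = 6.048
Sum: 1×79.904 + 7×12.011 + 1×35.450 + 6×1.008 = 205.479 → 205.48 g/mol.

205.48 g/mol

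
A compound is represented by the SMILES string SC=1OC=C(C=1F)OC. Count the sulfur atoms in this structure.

1

Scan the SMILES for S atoms (remember two-letter symbols like Cl and Br are single atoms).
Sulfur count: 1.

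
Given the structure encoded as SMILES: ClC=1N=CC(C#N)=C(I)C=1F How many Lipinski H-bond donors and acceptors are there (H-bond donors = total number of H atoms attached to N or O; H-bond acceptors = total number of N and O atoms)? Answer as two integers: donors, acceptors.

0, 2

Donors: find every N or O and count the H atoms it carries.
  atom 3 (N): bond orders sum to 3 → 0 H
  atom 7 (N): bond orders sum to 3 → 0 H
Lipinski HBD = 0.
Acceptors: N atoms = 2, O atoms = 0 → HBA = 2.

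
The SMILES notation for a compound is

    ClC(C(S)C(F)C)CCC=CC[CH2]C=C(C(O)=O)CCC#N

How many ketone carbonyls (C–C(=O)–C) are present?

0

Scan the SMILES for the ketone motif — none present.
Groups that are present: 2 alkene, 1 carboxylic acid, 1 nitrile, 1 thiol.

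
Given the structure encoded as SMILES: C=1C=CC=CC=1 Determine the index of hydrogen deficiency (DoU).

Molecular formula: C6H6.
DoU = (2C + 2 + N − H − X) / 2, where X is the halogen count and O/S are ignored.
    = (2·6 + 2 + 0 − 6 − 0) / 2 = 8 / 2 = 4.

4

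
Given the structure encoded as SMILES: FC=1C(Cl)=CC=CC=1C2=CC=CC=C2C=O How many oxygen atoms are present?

Scan the SMILES for O atoms (remember two-letter symbols like Cl and Br are single atoms).
Oxygen count: 1.

1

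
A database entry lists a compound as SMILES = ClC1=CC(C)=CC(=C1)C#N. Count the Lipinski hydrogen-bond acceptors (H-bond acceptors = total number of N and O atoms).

1

N atoms: 1; O atoms: 0.
Lipinski HBA = 1 + 0 = 1.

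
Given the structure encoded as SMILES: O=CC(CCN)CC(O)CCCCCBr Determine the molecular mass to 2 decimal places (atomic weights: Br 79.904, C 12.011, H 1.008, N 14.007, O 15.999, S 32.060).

280.21 g/mol

First, the molecular formula is C11H22BrNO2 (counting implicit H from valence).
  Br: 1 × 79.904 = 79.904
  C: 11 × 12.011 = 132.121
  H: 22 × 1.008 = 22.176
  N: 1 × 14.007 = 14.007
  O: 2 × 15.999 = 31.998
Sum: 1×79.904 + 11×12.011 + 22×1.008 + 1×14.007 + 2×15.999 = 280.206 → 280.21 g/mol.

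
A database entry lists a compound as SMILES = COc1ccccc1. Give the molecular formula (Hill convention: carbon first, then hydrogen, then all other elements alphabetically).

Walk through each heavy atom and fill implicit hydrogens from standard valence (C 4, N 3, O 2, S 2, halogen 1); for lowercase aromatic atoms, an aromatic c carries 1 H when it has two neighbours and 0 H with three, and aromatic n carries 0 H:
  atom 1: C, bond orders sum to 1 (valence 4) → 3 H
  atom 2: O, bond orders sum to 2 (valence 2) → 0 H
  atom 3: aromatic c, 3 neighbours → 0 H
  atom 4: aromatic c, 2 neighbours → 1 H
  atom 5: aromatic c, 2 neighbours → 1 H
  atom 6: aromatic c, 2 neighbours → 1 H
  atom 7: aromatic c, 2 neighbours → 1 H
  atom 8: aromatic c, 2 neighbours → 1 H
Totals → C:7, H:8, O:1.
In Hill order: C7H8O.

C7H8O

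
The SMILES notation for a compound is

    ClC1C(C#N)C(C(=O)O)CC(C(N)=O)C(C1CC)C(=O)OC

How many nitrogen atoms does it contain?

Scan the SMILES for N atoms (remember two-letter symbols like Cl and Br are single atoms).
Nitrogen count: 2.

2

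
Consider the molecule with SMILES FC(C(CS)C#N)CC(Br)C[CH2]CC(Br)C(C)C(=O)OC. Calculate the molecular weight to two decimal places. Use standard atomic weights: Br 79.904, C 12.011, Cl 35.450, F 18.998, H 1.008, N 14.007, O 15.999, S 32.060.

First, the molecular formula is C14H22Br2FNO2S (counting implicit H from valence).
  Br: 2 × 79.904 = 159.808
  C: 14 × 12.011 = 168.154
  F: 1 × 18.998 = 18.998
  H: 22 × 1.008 = 22.176
  N: 1 × 14.007 = 14.007
  O: 2 × 15.999 = 31.998
  S: 1 × 32.060 = 32.060
Sum: 2×79.904 + 14×12.011 + 1×18.998 + 22×1.008 + 1×14.007 + 2×15.999 + 1×32.060 = 447.201 → 447.20 g/mol.

447.20 g/mol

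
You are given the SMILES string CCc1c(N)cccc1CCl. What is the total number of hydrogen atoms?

12

Walk through each heavy atom and fill implicit hydrogens from standard valence (C 4, N 3, O 2, S 2, halogen 1); for lowercase aromatic atoms, an aromatic c carries 1 H when it has two neighbours and 0 H with three, and aromatic n carries 0 H:
  atom 1: C, bond orders sum to 1 (valence 4) → 3 H
  atom 2: C, bond orders sum to 2 (valence 4) → 2 H
  atom 3: aromatic c, 3 neighbours → 0 H
  atom 4: aromatic c, 3 neighbours → 0 H
  atom 5: N, bond orders sum to 1 (valence 3) → 2 H
  atom 6: aromatic c, 2 neighbours → 1 H
  atom 7: aromatic c, 2 neighbours → 1 H
  atom 8: aromatic c, 2 neighbours → 1 H
  atom 9: aromatic c, 3 neighbours → 0 H
  atom 10: C, bond orders sum to 2 (valence 4) → 2 H
  atom 11: Cl (halogen, monovalent) → 0 H
Total hydrogens: 12.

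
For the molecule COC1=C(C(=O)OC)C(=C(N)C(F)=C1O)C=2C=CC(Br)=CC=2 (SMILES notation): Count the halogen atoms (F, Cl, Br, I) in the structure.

Halogen atoms appear at heavy-atom positions 13, 20 (1×Br, 1×F).
Other groups present: 1 ester, 1 ether, 1 hydroxyl, 1 primary amine.
Halogen count: 2.

2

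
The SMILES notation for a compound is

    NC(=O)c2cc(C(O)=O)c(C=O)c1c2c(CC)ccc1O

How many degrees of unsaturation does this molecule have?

10

Molecular formula: C15H13NO5.
DoU = (2C + 2 + N − H − X) / 2, where X is the halogen count and O/S are ignored.
    = (2·15 + 2 + 1 − 13 − 0) / 2 = 20 / 2 = 10.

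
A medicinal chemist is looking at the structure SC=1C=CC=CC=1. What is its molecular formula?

C6H6S

Walk through each heavy atom and fill implicit hydrogens from standard valence (C 4, N 3, O 2, S 2, halogen 1):
  atom 1: S, bond orders sum to 1 (valence 2) → 1 H
  atom 2: C, bond orders sum to 4 (valence 4) → 0 H
  atom 3: C, bond orders sum to 3 (valence 4) → 1 H
  atom 4: C, bond orders sum to 3 (valence 4) → 1 H
  atom 5: C, bond orders sum to 3 (valence 4) → 1 H
  atom 6: C, bond orders sum to 3 (valence 4) → 1 H
  atom 7: C, bond orders sum to 3 (valence 4) → 1 H
Totals → C:6, H:6, S:1.
In Hill order: C6H6S.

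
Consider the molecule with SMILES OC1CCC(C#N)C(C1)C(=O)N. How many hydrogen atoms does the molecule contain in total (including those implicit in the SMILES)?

12

Walk through each heavy atom and fill implicit hydrogens from standard valence (C 4, N 3, O 2, S 2, halogen 1):
  atom 1: O, bond orders sum to 1 (valence 2) → 1 H
  atom 2: C, bond orders sum to 3 (valence 4) → 1 H
  atom 3: C, bond orders sum to 2 (valence 4) → 2 H
  atom 4: C, bond orders sum to 2 (valence 4) → 2 H
  atom 5: C, bond orders sum to 3 (valence 4) → 1 H
  atom 6: C, bond orders sum to 4 (valence 4) → 0 H
  atom 7: N, bond orders sum to 3 (valence 3) → 0 H
  atom 8: C, bond orders sum to 3 (valence 4) → 1 H
  atom 9: C, bond orders sum to 2 (valence 4) → 2 H
  atom 10: C, bond orders sum to 4 (valence 4) → 0 H
  atom 11: O, bond orders sum to 2 (valence 2) → 0 H
  atom 12: N, bond orders sum to 1 (valence 3) → 2 H
Total hydrogens: 12.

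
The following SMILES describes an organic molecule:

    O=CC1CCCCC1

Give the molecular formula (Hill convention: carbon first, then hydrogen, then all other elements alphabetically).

C7H12O

Walk through each heavy atom and fill implicit hydrogens from standard valence (C 4, N 3, O 2, S 2, halogen 1):
  atom 1: O, bond orders sum to 2 (valence 2) → 0 H
  atom 2: C, bond orders sum to 3 (valence 4) → 1 H
  atom 3: C, bond orders sum to 3 (valence 4) → 1 H
  atom 4: C, bond orders sum to 2 (valence 4) → 2 H
  atom 5: C, bond orders sum to 2 (valence 4) → 2 H
  atom 6: C, bond orders sum to 2 (valence 4) → 2 H
  atom 7: C, bond orders sum to 2 (valence 4) → 2 H
  atom 8: C, bond orders sum to 2 (valence 4) → 2 H
Totals → C:7, H:12, O:1.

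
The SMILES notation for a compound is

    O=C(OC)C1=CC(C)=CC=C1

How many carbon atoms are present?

9

Count every carbon token in the SMILES (each C, including those in ring-closure positions and inside branches).
Carbon count: 9.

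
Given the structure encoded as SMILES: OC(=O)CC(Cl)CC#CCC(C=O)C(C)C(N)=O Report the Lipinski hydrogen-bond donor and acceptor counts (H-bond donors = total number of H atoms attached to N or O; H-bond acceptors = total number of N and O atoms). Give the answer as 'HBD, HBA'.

Donors: find every N or O and count the H atoms it carries.
  atom 1 (O): bond orders sum to 1 → 1 H
  atom 3 (O): bond orders sum to 2 → 0 H
  atom 13 (O): bond orders sum to 2 → 0 H
  atom 17 (N): bond orders sum to 1 → 2 H
  atom 18 (O): bond orders sum to 2 → 0 H
Lipinski HBD = 3.
Acceptors: N atoms = 1, O atoms = 4 → HBA = 5.

3, 5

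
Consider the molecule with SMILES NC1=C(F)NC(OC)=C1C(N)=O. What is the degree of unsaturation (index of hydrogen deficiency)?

Degree of unsaturation = (number of rings) + (number of π bonds).
Ring closures in the SMILES: 1.
π bonds: 3 double bonds (each 1 DoU) → 3 DoU from unsaturation.
Total DoU = 1 + 3 = 4.

4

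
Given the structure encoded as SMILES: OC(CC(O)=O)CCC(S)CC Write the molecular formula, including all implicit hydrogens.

C8H16O3S

Walk through each heavy atom and fill implicit hydrogens from standard valence (C 4, N 3, O 2, S 2, halogen 1):
  atom 1: O, bond orders sum to 1 (valence 2) → 1 H
  atom 2: C, bond orders sum to 3 (valence 4) → 1 H
  atom 3: C, bond orders sum to 2 (valence 4) → 2 H
  atom 4: C, bond orders sum to 4 (valence 4) → 0 H
  atom 5: O, bond orders sum to 1 (valence 2) → 1 H
  atom 6: O, bond orders sum to 2 (valence 2) → 0 H
  atom 7: C, bond orders sum to 2 (valence 4) → 2 H
  atom 8: C, bond orders sum to 2 (valence 4) → 2 H
  atom 9: C, bond orders sum to 3 (valence 4) → 1 H
  atom 10: S, bond orders sum to 1 (valence 2) → 1 H
  atom 11: C, bond orders sum to 2 (valence 4) → 2 H
  atom 12: C, bond orders sum to 1 (valence 4) → 3 H
Totals → C:8, H:16, O:3, S:1.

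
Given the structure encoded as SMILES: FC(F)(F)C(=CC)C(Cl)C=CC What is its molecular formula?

Walk through each heavy atom and fill implicit hydrogens from standard valence (C 4, N 3, O 2, S 2, halogen 1):
  atom 1: F (halogen, monovalent) → 0 H
  atom 2: C, bond orders sum to 4 (valence 4) → 0 H
  atom 3: F (halogen, monovalent) → 0 H
  atom 4: F (halogen, monovalent) → 0 H
  atom 5: C, bond orders sum to 4 (valence 4) → 0 H
  atom 6: C, bond orders sum to 3 (valence 4) → 1 H
  atom 7: C, bond orders sum to 1 (valence 4) → 3 H
  atom 8: C, bond orders sum to 3 (valence 4) → 1 H
  atom 9: Cl (halogen, monovalent) → 0 H
  atom 10: C, bond orders sum to 3 (valence 4) → 1 H
  atom 11: C, bond orders sum to 3 (valence 4) → 1 H
  atom 12: C, bond orders sum to 1 (valence 4) → 3 H
Totals → C:8, H:10, Cl:1, F:3.
In Hill order: C8H10ClF3.

C8H10ClF3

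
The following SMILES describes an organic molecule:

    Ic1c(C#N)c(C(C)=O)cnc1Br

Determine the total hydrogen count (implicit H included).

4

Walk through each heavy atom and fill implicit hydrogens from standard valence (C 4, N 3, O 2, S 2, halogen 1); for lowercase aromatic atoms, an aromatic c carries 1 H when it has two neighbours and 0 H with three, and aromatic n carries 0 H:
  atom 1: I (halogen, monovalent) → 0 H
  atom 2: aromatic c, 3 neighbours → 0 H
  atom 3: aromatic c, 3 neighbours → 0 H
  atom 4: C, bond orders sum to 4 (valence 4) → 0 H
  atom 5: N, bond orders sum to 3 (valence 3) → 0 H
  atom 6: aromatic c, 3 neighbours → 0 H
  atom 7: C, bond orders sum to 4 (valence 4) → 0 H
  atom 8: C, bond orders sum to 1 (valence 4) → 3 H
  atom 9: O, bond orders sum to 2 (valence 2) → 0 H
  atom 10: aromatic c, 2 neighbours → 1 H
  atom 11: aromatic n, 2 neighbours → 0 H
  atom 12: aromatic c, 3 neighbours → 0 H
  atom 13: Br (halogen, monovalent) → 0 H
Total hydrogens: 4.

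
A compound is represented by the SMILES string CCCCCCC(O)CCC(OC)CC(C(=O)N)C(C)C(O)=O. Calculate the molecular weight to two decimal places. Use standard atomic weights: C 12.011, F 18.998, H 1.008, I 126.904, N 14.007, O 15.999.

331.45 g/mol

First, the molecular formula is C17H33NO5 (counting implicit H from valence).
  C: 17 × 12.011 = 204.187
  H: 33 × 1.008 = 33.264
  N: 1 × 14.007 = 14.007
  O: 5 × 15.999 = 79.995
Sum: 17×12.011 + 33×1.008 + 1×14.007 + 5×15.999 = 331.453 → 331.45 g/mol.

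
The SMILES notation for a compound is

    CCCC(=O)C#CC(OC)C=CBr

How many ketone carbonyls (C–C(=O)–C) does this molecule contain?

1

The ketone motif appears at heavy-atom position 4 in the SMILES.
Other groups present: 1 alkene, 1 alkyne, 1 ether.
Ketone count: 1.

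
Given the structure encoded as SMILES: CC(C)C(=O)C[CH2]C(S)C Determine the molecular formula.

C8H16OS

Walk through each heavy atom and fill implicit hydrogens from standard valence (C 4, N 3, O 2, S 2, halogen 1):
  atom 1: C, bond orders sum to 1 (valence 4) → 3 H
  atom 2: C, bond orders sum to 3 (valence 4) → 1 H
  atom 3: C, bond orders sum to 1 (valence 4) → 3 H
  atom 4: C, bond orders sum to 4 (valence 4) → 0 H
  atom 5: O, bond orders sum to 2 (valence 2) → 0 H
  atom 6: C, bond orders sum to 2 (valence 4) → 2 H
  atom 7: C with explicit H count 2
  atom 8: C, bond orders sum to 3 (valence 4) → 1 H
  atom 9: S, bond orders sum to 1 (valence 2) → 1 H
  atom 10: C, bond orders sum to 1 (valence 4) → 3 H
Totals → C:8, H:16, O:1, S:1.
In Hill order: C8H16OS.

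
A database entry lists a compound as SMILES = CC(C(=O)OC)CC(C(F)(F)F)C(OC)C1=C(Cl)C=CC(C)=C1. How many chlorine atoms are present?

1

Scan the SMILES for Cl atoms (remember two-letter symbols like Cl and Br are single atoms).
Chlorine count: 1.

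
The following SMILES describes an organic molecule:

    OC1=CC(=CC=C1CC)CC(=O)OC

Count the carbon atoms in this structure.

Count every carbon token in the SMILES (each C, including those in ring-closure positions and inside branches).
Carbon count: 11.

11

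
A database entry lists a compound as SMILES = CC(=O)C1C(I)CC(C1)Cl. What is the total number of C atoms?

7

Count every carbon token in the SMILES (each C, including those in ring-closure positions and inside branches).
Carbon count: 7.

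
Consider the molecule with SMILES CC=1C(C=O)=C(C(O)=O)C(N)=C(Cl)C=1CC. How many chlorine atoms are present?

Scan the SMILES for Cl atoms (remember two-letter symbols like Cl and Br are single atoms).
Chlorine count: 1.

1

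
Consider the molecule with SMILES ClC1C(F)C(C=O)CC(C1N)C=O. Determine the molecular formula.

C8H11ClFNO2

Walk through each heavy atom and fill implicit hydrogens from standard valence (C 4, N 3, O 2, S 2, halogen 1):
  atom 1: Cl (halogen, monovalent) → 0 H
  atom 2: C, bond orders sum to 3 (valence 4) → 1 H
  atom 3: C, bond orders sum to 3 (valence 4) → 1 H
  atom 4: F (halogen, monovalent) → 0 H
  atom 5: C, bond orders sum to 3 (valence 4) → 1 H
  atom 6: C, bond orders sum to 3 (valence 4) → 1 H
  atom 7: O, bond orders sum to 2 (valence 2) → 0 H
  atom 8: C, bond orders sum to 2 (valence 4) → 2 H
  atom 9: C, bond orders sum to 3 (valence 4) → 1 H
  atom 10: C, bond orders sum to 3 (valence 4) → 1 H
  atom 11: N, bond orders sum to 1 (valence 3) → 2 H
  atom 12: C, bond orders sum to 3 (valence 4) → 1 H
  atom 13: O, bond orders sum to 2 (valence 2) → 0 H
Totals → C:8, H:11, Cl:1, F:1, N:1, O:2.
In Hill order: C8H11ClFNO2.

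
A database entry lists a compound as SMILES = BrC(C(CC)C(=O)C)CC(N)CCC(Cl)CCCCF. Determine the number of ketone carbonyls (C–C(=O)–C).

The ketone motif appears at heavy-atom position 6 in the SMILES.
Other groups present: 1 primary amine.
Ketone count: 1.

1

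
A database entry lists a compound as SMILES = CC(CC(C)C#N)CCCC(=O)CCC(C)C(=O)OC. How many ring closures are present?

0

In SMILES, each pair of matching ring-closure digits denotes one ring-closing bond; the number of such bonds equals the number of independent rings.
Ring-closure bonds here: 0.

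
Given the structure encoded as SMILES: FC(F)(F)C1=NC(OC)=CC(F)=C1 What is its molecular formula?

Walk through each heavy atom and fill implicit hydrogens from standard valence (C 4, N 3, O 2, S 2, halogen 1):
  atom 1: F (halogen, monovalent) → 0 H
  atom 2: C, bond orders sum to 4 (valence 4) → 0 H
  atom 3: F (halogen, monovalent) → 0 H
  atom 4: F (halogen, monovalent) → 0 H
  atom 5: C, bond orders sum to 4 (valence 4) → 0 H
  atom 6: N, bond orders sum to 3 (valence 3) → 0 H
  atom 7: C, bond orders sum to 4 (valence 4) → 0 H
  atom 8: O, bond orders sum to 2 (valence 2) → 0 H
  atom 9: C, bond orders sum to 1 (valence 4) → 3 H
  atom 10: C, bond orders sum to 3 (valence 4) → 1 H
  atom 11: C, bond orders sum to 4 (valence 4) → 0 H
  atom 12: F (halogen, monovalent) → 0 H
  atom 13: C, bond orders sum to 3 (valence 4) → 1 H
Totals → C:7, H:5, F:4, N:1, O:1.
In Hill order: C7H5F4NO.

C7H5F4NO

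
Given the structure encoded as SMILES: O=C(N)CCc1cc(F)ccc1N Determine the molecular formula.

Walk through each heavy atom and fill implicit hydrogens from standard valence (C 4, N 3, O 2, S 2, halogen 1); for lowercase aromatic atoms, an aromatic c carries 1 H when it has two neighbours and 0 H with three, and aromatic n carries 0 H:
  atom 1: O, bond orders sum to 2 (valence 2) → 0 H
  atom 2: C, bond orders sum to 4 (valence 4) → 0 H
  atom 3: N, bond orders sum to 1 (valence 3) → 2 H
  atom 4: C, bond orders sum to 2 (valence 4) → 2 H
  atom 5: C, bond orders sum to 2 (valence 4) → 2 H
  atom 6: aromatic c, 3 neighbours → 0 H
  atom 7: aromatic c, 2 neighbours → 1 H
  atom 8: aromatic c, 3 neighbours → 0 H
  atom 9: F (halogen, monovalent) → 0 H
  atom 10: aromatic c, 2 neighbours → 1 H
  atom 11: aromatic c, 2 neighbours → 1 H
  atom 12: aromatic c, 3 neighbours → 0 H
  atom 13: N, bond orders sum to 1 (valence 3) → 2 H
Totals → C:9, H:11, F:1, N:2, O:1.
In Hill order: C9H11FN2O.

C9H11FN2O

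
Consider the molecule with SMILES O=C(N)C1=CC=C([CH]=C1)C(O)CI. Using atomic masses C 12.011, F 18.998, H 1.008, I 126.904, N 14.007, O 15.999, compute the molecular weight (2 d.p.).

291.09 g/mol

First, the molecular formula is C9H10INO2 (counting implicit H from valence).
  C: 9 × 12.011 = 108.099
  H: 10 × 1.008 = 10.080
  I: 1 × 126.904 = 126.904
  N: 1 × 14.007 = 14.007
  O: 2 × 15.999 = 31.998
Sum: 9×12.011 + 10×1.008 + 1×126.904 + 1×14.007 + 2×15.999 = 291.088 → 291.09 g/mol.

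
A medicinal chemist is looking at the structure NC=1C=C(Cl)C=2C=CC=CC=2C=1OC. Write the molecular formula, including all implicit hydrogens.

Walk through each heavy atom and fill implicit hydrogens from standard valence (C 4, N 3, O 2, S 2, halogen 1):
  atom 1: N, bond orders sum to 1 (valence 3) → 2 H
  atom 2: C, bond orders sum to 4 (valence 4) → 0 H
  atom 3: C, bond orders sum to 3 (valence 4) → 1 H
  atom 4: C, bond orders sum to 4 (valence 4) → 0 H
  atom 5: Cl (halogen, monovalent) → 0 H
  atom 6: C, bond orders sum to 4 (valence 4) → 0 H
  atom 7: C, bond orders sum to 3 (valence 4) → 1 H
  atom 8: C, bond orders sum to 3 (valence 4) → 1 H
  atom 9: C, bond orders sum to 3 (valence 4) → 1 H
  atom 10: C, bond orders sum to 3 (valence 4) → 1 H
  atom 11: C, bond orders sum to 4 (valence 4) → 0 H
  atom 12: C, bond orders sum to 4 (valence 4) → 0 H
  atom 13: O, bond orders sum to 2 (valence 2) → 0 H
  atom 14: C, bond orders sum to 1 (valence 4) → 3 H
Totals → C:11, H:10, Cl:1, N:1, O:1.
In Hill order: C11H10ClNO.

C11H10ClNO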